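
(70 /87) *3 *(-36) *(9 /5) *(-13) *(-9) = -530712 /29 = -18300.41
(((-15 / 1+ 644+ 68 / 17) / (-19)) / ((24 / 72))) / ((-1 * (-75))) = -1.33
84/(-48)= -7/4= -1.75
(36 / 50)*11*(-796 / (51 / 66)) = -3467376 / 425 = -8158.53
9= 9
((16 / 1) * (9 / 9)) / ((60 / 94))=376 / 15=25.07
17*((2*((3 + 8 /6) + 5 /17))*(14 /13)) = 6608 /39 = 169.44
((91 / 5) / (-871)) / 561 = -7 / 187935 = -0.00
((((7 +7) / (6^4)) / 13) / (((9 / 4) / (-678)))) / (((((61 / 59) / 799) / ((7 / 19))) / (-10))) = 2610197170 / 3661281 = 712.92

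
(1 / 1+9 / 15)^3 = 512 / 125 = 4.10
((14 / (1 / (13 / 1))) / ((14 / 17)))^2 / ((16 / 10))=244205 / 8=30525.62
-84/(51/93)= -2604/17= -153.18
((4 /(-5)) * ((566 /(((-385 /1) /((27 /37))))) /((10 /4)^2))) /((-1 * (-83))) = 244512 /147791875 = 0.00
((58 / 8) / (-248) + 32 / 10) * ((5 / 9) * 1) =15727 / 8928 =1.76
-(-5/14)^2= -25/196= -0.13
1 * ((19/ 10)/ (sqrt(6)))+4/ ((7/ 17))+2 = 19 * sqrt(6)/ 60+82/ 7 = 12.49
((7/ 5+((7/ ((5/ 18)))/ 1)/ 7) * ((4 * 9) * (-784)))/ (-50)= 14112/ 5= 2822.40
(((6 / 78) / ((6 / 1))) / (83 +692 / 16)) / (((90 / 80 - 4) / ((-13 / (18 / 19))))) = 152 / 313605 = 0.00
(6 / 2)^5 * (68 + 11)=19197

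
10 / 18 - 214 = -213.44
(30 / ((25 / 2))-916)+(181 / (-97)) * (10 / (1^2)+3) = -454861 / 485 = -937.86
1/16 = 0.06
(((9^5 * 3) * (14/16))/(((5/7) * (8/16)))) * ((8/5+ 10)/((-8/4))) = -251725887/100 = -2517258.87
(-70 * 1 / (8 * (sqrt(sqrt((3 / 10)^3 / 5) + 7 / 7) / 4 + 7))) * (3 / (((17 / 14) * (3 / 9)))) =-17904600000 / 1930094983 - 686000 * sqrt(6) / 1930094983 + 2450 * sqrt(6) * sqrt(3 * sqrt(6) + 100) / 1930094983 + 63945000 * sqrt(3 * sqrt(6) + 100) / 1930094983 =-8.93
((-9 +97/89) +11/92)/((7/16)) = -255156/14329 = -17.81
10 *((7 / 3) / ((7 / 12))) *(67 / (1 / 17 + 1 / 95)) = 541025 / 14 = 38644.64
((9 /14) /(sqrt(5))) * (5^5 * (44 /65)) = 24750 * sqrt(5) /91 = 608.16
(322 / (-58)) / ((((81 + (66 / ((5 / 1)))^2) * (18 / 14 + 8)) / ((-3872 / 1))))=21818720 / 2405637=9.07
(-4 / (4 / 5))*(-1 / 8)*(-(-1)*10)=25 / 4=6.25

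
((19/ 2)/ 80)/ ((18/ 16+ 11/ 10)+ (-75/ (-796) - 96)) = -0.00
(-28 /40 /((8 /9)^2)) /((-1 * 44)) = 567 /28160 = 0.02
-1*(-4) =4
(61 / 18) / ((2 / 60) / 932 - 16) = -284260 / 1342077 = -0.21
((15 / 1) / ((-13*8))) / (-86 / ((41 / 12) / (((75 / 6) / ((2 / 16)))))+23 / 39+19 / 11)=20295 / 353856368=0.00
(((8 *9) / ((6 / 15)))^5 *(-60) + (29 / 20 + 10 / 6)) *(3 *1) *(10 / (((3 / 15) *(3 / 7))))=-23808556799993455 / 6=-3968092799998909.17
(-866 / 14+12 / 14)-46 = -107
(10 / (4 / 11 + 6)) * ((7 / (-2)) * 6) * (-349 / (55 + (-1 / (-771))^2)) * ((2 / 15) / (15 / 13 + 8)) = 29666766987 / 9726541160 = 3.05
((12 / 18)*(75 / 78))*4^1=100 / 39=2.56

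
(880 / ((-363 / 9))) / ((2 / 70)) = -8400 / 11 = -763.64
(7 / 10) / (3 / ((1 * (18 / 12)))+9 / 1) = 7 / 110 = 0.06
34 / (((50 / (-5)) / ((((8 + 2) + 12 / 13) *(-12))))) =28968 / 65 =445.66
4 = 4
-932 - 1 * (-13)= -919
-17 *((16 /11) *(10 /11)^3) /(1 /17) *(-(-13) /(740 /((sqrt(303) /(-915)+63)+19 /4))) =-375.79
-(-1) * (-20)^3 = -8000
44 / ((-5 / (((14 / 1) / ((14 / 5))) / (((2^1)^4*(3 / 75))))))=-275 / 4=-68.75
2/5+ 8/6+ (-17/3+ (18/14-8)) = -1118/105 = -10.65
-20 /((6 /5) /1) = -50 /3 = -16.67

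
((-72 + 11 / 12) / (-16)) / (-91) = -853 / 17472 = -0.05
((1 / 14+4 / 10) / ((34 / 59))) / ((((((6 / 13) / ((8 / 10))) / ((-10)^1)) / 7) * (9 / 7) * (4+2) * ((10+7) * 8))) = -59059 / 624240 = -0.09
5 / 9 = 0.56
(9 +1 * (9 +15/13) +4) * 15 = 4515/13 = 347.31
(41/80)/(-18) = -41/1440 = -0.03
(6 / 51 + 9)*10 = 1550 / 17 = 91.18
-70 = -70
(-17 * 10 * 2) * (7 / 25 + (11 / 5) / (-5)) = 272 / 5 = 54.40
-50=-50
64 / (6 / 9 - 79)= -0.82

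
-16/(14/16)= -128/7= -18.29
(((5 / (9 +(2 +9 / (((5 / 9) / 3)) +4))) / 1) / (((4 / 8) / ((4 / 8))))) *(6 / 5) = 5 / 53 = 0.09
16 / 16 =1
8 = 8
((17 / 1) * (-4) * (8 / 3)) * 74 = -13418.67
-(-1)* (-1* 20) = -20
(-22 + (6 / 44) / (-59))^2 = 484.10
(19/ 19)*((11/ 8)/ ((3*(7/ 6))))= 11/ 28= 0.39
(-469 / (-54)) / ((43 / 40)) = 9380 / 1161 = 8.08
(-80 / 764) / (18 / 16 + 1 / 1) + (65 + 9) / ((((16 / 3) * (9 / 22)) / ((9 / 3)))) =1320889 / 12988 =101.70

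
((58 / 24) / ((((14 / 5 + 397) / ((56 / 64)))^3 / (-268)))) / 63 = -0.00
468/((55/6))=51.05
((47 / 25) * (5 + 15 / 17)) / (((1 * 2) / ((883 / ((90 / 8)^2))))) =1328032 / 34425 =38.58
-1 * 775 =-775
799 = 799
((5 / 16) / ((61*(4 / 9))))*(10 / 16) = 225 / 31232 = 0.01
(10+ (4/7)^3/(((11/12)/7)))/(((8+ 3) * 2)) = 3079/5929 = 0.52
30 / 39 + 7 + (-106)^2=146169 / 13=11243.77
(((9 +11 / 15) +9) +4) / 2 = 11.37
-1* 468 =-468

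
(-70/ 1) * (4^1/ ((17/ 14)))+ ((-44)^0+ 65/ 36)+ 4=-136955/ 612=-223.78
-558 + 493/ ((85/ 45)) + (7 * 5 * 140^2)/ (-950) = -19363/ 19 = -1019.11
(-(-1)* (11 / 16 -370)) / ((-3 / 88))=64999 / 6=10833.17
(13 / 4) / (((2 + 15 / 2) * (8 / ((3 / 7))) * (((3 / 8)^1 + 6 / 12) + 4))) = 1 / 266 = 0.00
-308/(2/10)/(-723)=1540/723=2.13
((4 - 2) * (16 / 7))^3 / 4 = 8192 / 343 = 23.88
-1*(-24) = 24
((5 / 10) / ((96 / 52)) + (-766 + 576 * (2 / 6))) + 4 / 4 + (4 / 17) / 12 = -155777 / 272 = -572.71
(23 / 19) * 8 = 184 / 19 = 9.68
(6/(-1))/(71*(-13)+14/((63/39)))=18/2743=0.01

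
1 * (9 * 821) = 7389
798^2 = 636804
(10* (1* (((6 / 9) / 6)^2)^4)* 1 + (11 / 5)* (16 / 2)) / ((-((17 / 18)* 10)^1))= -3788111498 / 2032761825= -1.86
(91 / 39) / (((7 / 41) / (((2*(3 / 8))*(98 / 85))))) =2009 / 170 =11.82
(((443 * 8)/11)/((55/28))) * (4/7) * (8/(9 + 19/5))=7088/121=58.58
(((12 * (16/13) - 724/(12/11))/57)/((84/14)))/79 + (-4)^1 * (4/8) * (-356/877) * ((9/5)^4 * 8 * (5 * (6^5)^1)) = 306206264010271037/115512081750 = 2650859.19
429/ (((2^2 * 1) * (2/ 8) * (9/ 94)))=13442/ 3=4480.67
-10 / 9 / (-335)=2 / 603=0.00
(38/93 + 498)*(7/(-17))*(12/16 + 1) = -567812/1581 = -359.15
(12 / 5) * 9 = 108 / 5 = 21.60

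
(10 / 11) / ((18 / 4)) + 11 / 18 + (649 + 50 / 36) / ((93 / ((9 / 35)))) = 280508 / 107415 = 2.61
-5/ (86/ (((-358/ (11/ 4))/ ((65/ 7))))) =5012/ 6149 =0.82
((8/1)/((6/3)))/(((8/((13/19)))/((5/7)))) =65/266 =0.24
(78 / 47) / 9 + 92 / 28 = 3425 / 987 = 3.47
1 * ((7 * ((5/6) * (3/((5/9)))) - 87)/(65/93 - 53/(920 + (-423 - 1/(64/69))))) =-327641697/3495158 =-93.74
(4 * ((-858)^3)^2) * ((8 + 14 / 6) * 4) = 65960531864032785408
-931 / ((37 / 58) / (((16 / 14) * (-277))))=17094224 / 37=462006.05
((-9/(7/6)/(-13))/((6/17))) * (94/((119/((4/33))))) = 1128/7007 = 0.16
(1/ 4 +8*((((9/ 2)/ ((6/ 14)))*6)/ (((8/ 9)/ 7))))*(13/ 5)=10320.05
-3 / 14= -0.21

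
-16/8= -2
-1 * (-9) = 9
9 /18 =1 /2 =0.50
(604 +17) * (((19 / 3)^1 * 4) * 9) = 141588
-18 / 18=-1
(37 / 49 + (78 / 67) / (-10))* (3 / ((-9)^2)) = 10484 / 443205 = 0.02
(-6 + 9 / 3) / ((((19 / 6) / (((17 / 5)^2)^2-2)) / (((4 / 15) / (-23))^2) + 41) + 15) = -343392 / 26894359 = -0.01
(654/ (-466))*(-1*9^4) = 9207.93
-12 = -12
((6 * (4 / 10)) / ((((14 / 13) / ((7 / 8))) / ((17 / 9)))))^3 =10793861 / 216000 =49.97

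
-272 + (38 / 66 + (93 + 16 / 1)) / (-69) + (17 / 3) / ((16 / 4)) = -2478937 / 9108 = -272.17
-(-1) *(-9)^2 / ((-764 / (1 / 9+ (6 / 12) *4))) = -171 / 764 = -0.22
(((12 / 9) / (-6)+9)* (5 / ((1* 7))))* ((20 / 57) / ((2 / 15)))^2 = 987500 / 22743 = 43.42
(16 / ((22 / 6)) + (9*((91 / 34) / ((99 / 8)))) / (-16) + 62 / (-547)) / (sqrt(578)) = 0.17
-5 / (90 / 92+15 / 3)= -46 / 55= -0.84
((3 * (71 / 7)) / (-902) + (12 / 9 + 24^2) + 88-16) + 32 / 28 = 12320681 / 18942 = 650.44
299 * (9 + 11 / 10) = 3019.90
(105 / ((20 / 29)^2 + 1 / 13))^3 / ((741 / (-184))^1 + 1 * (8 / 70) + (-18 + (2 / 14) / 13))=-123083485570981845000 / 392845812067223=-313312.45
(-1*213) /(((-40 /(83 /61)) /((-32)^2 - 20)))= 4437429 /610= 7274.47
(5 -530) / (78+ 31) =-525 / 109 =-4.82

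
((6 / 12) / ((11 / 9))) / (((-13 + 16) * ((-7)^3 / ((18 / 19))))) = -0.00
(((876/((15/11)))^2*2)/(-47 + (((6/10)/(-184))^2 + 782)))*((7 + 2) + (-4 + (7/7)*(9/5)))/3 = 23751751012352/9331560135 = 2545.31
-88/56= -1.57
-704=-704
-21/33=-7/11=-0.64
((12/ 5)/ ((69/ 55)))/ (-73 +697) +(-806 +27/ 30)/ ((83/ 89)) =-15487547/ 17940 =-863.30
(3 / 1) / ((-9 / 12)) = -4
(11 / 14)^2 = 121 / 196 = 0.62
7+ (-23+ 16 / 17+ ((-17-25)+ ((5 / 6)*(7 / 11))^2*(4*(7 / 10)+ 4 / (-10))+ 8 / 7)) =-2386247 / 43197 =-55.24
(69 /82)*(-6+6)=0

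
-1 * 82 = -82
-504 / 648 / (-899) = 7 / 8091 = 0.00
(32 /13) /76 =8 /247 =0.03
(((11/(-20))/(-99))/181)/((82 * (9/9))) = 1/2671560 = 0.00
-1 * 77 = -77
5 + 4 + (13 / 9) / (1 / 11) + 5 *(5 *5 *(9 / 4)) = 11021 / 36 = 306.14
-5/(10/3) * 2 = -3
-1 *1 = -1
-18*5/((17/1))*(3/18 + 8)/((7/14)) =-1470/17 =-86.47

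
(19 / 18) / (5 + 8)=19 / 234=0.08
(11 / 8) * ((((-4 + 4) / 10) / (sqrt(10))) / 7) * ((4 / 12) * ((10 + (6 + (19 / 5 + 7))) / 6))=0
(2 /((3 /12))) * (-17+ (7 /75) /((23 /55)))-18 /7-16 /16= -332753 /2415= -137.79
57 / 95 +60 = 303 / 5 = 60.60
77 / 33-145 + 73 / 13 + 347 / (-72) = -132791 / 936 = -141.87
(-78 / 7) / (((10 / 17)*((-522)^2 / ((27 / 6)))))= -221 / 706440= -0.00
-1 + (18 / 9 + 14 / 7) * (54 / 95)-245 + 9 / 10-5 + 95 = -29037 / 190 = -152.83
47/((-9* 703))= -47/6327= -0.01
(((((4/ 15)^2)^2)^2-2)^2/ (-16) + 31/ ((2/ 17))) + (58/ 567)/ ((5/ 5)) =48434552384677541229107/ 183915433959960937500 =263.35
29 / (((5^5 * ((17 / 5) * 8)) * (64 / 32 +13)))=29 / 1275000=0.00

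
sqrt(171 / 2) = 3 * sqrt(38) / 2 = 9.25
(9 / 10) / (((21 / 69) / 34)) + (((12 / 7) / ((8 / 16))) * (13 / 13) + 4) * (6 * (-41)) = -60441 / 35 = -1726.89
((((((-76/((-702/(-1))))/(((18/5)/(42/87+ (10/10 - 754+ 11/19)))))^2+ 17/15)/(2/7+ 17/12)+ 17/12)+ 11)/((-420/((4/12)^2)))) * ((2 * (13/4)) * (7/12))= -278655882070127/886255953897600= -0.31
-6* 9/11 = -4.91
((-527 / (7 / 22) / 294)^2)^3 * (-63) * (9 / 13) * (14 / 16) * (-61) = 2314992760581319432804069 / 31106023013146536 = 74422653.12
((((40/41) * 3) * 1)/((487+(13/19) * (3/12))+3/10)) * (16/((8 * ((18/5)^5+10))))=142500000/7294113312791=0.00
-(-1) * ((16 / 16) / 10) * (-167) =-167 / 10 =-16.70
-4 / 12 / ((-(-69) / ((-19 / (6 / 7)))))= 133 / 1242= 0.11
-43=-43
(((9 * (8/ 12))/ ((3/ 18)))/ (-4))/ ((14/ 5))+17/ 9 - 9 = -1301/ 126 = -10.33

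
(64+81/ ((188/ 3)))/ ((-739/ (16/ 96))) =-12275/ 833592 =-0.01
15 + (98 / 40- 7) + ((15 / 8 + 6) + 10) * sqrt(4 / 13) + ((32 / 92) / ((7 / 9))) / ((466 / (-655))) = 19.74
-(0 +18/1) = -18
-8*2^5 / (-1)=256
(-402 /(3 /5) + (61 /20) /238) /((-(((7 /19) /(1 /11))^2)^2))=415611783619 /167328475160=2.48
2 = 2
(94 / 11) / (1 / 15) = 1410 / 11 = 128.18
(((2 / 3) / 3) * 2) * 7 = 28 / 9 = 3.11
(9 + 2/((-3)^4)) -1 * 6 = 245/81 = 3.02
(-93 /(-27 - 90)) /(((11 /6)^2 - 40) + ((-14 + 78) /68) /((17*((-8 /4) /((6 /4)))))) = -107508 /4961099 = -0.02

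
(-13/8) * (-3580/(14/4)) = 11635/7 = 1662.14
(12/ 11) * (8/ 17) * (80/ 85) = 0.48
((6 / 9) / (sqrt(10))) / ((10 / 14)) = 7 *sqrt(10) / 75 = 0.30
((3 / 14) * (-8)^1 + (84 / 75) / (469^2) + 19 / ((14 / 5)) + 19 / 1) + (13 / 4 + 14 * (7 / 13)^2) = 16664629629 / 531048700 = 31.38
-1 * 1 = -1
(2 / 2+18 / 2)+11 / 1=21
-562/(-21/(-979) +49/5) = -1375495/24038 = -57.22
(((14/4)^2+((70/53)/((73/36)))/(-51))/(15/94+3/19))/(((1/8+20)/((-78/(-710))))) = 928580692/4413039435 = 0.21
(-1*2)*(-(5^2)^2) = 1250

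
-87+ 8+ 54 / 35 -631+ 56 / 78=-966064 / 1365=-707.74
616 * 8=4928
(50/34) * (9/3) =75/17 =4.41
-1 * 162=-162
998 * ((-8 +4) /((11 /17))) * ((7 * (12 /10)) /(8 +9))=-167664 /55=-3048.44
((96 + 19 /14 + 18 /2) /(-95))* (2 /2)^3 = -1489 /1330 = -1.12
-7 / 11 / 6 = -7 / 66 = -0.11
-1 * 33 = -33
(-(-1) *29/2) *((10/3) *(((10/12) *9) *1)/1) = 725/2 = 362.50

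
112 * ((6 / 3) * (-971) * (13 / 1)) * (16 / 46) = -22620416 / 23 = -983496.35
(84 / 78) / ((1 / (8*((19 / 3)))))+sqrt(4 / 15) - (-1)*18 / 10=2*sqrt(15) / 15+10991 / 195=56.88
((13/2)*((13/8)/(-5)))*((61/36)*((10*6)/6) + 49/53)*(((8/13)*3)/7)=-9.96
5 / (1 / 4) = 20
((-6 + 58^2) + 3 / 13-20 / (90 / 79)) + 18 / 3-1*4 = 391093 / 117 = 3342.68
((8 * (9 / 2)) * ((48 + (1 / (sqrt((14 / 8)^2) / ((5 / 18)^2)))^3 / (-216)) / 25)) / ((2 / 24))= 3779846446318 / 4557106575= 829.44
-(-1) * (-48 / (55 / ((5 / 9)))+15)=479 / 33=14.52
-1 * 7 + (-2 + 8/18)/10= -7.16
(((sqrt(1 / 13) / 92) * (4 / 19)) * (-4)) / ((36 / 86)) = -86 * sqrt(13) / 51129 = -0.01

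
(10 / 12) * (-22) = -55 / 3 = -18.33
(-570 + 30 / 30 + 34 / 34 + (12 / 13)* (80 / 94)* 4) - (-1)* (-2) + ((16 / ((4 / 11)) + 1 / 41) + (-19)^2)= -4054084 / 25051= -161.83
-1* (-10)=10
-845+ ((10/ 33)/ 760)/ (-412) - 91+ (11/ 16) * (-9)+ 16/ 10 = -303720407/ 322905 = -940.59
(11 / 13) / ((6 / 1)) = 11 / 78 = 0.14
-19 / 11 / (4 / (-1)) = 19 / 44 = 0.43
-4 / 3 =-1.33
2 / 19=0.11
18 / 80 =9 / 40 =0.22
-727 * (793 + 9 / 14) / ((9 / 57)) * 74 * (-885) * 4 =6700772769380 / 7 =957253252768.57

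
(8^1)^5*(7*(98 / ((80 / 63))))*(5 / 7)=12644352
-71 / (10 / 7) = -497 / 10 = -49.70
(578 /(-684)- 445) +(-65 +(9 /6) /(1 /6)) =-171631 /342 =-501.85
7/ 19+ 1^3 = 26/ 19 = 1.37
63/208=0.30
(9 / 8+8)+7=129 / 8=16.12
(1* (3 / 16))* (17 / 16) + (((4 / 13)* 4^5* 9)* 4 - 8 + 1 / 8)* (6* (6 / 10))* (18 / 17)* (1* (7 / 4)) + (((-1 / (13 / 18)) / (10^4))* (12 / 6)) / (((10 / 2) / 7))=75610.61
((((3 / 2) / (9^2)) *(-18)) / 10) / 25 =-1 / 750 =-0.00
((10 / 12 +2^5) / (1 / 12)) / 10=197 / 5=39.40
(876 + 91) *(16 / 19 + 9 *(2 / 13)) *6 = 3191100 / 247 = 12919.43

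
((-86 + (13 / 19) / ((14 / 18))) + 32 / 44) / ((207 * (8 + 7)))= -0.03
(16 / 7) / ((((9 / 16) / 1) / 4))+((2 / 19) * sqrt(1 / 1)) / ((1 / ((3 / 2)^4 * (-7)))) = 119927 / 9576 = 12.52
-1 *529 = -529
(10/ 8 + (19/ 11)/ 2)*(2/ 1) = 93/ 22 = 4.23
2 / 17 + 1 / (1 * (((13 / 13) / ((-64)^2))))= 69634 / 17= 4096.12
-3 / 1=-3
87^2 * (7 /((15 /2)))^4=32307856 /5625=5743.62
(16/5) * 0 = 0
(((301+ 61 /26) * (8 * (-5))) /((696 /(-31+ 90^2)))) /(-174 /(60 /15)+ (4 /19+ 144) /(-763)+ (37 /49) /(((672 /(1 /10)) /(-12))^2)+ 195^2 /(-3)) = 11.06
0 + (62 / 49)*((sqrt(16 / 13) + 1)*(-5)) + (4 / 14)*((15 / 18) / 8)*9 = -1240*sqrt(13) / 637 - 2375 / 392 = -13.08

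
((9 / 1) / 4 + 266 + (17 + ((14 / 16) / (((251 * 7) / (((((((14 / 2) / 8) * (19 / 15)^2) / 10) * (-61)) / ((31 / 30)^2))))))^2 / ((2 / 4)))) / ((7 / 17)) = 515918107657019679 / 744739155468800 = 692.75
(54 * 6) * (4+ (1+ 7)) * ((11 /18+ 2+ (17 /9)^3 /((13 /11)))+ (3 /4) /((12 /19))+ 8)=2653735 /39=68044.49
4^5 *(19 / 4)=4864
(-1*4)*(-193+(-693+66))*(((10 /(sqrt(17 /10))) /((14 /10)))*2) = 328000*sqrt(170) /119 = 35937.79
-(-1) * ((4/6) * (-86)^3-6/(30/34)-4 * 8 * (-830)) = -5962262/15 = -397484.13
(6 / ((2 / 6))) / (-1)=-18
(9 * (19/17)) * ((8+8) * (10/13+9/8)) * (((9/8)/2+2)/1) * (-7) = -9668169/1768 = -5468.42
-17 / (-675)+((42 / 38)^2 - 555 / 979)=162192323 / 238557825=0.68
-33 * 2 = -66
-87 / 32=-2.72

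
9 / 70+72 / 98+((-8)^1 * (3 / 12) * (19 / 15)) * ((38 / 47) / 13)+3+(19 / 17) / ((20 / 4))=11999023 / 3053778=3.93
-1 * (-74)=74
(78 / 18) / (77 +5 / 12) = 52 / 929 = 0.06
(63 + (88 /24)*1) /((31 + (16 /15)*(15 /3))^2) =600 /11881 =0.05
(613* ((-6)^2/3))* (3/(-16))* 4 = -5517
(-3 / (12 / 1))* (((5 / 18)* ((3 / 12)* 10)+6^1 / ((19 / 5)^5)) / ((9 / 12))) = -62577475 / 267418692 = -0.23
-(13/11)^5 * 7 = -2599051/161051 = -16.14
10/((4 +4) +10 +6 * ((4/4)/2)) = 10/21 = 0.48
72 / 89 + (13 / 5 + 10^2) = 46017 / 445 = 103.41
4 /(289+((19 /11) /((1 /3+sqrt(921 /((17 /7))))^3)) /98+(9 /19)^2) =34195232842187783498936598256 /2472523725442186925117418408943 - 853812359947817424 * sqrt(109599) /2472523725442186925117418408943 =0.01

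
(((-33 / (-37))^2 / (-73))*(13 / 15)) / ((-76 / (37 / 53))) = 4719 / 54398140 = 0.00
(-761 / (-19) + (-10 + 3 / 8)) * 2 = 4625 / 76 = 60.86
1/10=0.10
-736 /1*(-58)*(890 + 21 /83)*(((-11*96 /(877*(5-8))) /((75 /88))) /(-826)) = -48853163515904 /2254701225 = -21667.24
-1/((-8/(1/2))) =1/16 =0.06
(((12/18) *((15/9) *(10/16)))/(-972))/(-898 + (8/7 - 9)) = 175/221884272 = 0.00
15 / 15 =1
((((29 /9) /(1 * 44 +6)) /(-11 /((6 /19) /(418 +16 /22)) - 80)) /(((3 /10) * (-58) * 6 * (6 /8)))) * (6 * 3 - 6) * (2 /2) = 4 /5939595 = 0.00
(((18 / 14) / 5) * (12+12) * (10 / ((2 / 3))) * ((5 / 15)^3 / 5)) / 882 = 4 / 5145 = 0.00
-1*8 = -8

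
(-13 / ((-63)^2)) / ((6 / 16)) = -104 / 11907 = -0.01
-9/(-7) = 9/7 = 1.29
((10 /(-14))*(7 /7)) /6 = -5 /42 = -0.12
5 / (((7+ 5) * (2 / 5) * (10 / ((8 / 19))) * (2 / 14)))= 35 / 114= 0.31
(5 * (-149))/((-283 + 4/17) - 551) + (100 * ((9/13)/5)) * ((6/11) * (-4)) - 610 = -1295818605/2026882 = -639.32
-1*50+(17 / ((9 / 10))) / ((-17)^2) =-7640 / 153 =-49.93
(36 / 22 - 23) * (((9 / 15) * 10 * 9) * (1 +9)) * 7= -888300 / 11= -80754.55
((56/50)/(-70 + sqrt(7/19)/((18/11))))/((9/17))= -651168/21545395 - 1496 * sqrt(133)/107726975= -0.03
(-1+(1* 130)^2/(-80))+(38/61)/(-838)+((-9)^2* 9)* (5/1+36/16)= 129660788/25559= 5073.00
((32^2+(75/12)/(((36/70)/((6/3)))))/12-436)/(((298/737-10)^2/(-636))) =4335840567641/1800474624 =2408.17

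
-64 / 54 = -32 / 27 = -1.19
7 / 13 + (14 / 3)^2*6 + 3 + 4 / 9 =15754 / 117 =134.65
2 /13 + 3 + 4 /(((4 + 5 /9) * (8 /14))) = 2500 /533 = 4.69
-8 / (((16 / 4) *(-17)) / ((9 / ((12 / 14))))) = 21 / 17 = 1.24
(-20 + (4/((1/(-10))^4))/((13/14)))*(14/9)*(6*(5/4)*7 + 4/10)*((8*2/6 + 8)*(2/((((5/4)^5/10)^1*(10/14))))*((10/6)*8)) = 1014254048116736/219375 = 4623380276.32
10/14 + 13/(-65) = 18/35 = 0.51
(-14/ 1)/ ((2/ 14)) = -98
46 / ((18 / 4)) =92 / 9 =10.22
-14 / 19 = -0.74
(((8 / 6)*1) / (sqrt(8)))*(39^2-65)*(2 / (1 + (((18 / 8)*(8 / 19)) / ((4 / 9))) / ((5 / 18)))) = 34580*sqrt(2) / 309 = 158.26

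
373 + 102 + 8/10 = 2379/5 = 475.80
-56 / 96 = -0.58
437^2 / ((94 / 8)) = 763876 / 47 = 16252.68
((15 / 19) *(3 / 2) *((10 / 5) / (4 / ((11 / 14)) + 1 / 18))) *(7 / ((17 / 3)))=187110 / 329137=0.57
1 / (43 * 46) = 0.00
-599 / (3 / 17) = -10183 / 3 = -3394.33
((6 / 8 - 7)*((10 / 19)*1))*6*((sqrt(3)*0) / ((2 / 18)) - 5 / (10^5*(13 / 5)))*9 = 27 / 7904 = 0.00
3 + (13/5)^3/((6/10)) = 2422/75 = 32.29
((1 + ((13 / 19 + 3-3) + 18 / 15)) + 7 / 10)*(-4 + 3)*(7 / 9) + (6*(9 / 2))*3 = 44581 / 570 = 78.21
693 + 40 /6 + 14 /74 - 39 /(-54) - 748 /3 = 300529 /666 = 451.24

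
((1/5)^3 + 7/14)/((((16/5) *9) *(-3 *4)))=-127/86400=-0.00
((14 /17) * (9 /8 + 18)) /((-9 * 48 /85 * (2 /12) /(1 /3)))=-595 /96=-6.20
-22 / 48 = -11 / 24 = -0.46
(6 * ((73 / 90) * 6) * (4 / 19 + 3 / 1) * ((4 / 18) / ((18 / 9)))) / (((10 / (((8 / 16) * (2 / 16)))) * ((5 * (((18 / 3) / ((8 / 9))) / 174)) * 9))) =129137 / 3462750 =0.04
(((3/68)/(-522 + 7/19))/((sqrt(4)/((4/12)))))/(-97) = 19/130745912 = 0.00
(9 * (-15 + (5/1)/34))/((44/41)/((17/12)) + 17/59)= -10994355/86002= -127.84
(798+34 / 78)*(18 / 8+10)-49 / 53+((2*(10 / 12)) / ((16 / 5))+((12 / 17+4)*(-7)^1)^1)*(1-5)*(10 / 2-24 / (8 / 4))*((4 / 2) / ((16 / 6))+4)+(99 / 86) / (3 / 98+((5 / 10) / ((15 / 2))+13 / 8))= 34330204431243 / 6277605776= 5468.68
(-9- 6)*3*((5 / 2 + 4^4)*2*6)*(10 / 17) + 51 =-1395033 / 17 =-82060.76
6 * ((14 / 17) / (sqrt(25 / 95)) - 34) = -204 + 84 * sqrt(95) / 85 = -194.37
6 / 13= 0.46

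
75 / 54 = 1.39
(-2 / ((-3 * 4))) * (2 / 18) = 1 / 54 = 0.02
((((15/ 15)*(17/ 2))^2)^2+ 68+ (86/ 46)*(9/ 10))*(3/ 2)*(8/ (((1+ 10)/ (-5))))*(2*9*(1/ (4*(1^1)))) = -262794537/ 2024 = -129839.20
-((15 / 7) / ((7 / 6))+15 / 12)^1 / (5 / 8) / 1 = -242 / 49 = -4.94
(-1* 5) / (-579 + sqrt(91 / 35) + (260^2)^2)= -114243985525 / 104413505829091276192 + 5* sqrt(65) / 104413505829091276192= -0.00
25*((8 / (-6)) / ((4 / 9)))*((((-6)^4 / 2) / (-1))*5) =243000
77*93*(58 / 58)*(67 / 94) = 479787 / 94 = 5104.12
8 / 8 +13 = 14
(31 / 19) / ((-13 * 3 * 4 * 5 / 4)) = -31 / 3705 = -0.01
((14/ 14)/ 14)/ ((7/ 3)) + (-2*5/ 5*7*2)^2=76835/ 98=784.03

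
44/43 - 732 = -31432/43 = -730.98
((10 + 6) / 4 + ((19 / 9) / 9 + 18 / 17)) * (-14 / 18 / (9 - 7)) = -51023 / 24786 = -2.06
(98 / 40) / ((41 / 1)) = 49 / 820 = 0.06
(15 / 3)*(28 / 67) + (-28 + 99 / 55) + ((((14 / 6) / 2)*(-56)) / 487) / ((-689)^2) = -5601943801997 / 232345072635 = -24.11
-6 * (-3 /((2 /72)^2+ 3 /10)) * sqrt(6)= 116640 * sqrt(6) /1949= 146.59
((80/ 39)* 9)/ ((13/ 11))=2640/ 169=15.62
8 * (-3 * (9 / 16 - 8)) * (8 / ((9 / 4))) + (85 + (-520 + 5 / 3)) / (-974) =927898 / 1461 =635.11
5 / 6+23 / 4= 79 / 12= 6.58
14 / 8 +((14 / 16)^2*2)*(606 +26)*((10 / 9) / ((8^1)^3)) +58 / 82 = 1722067 / 377856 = 4.56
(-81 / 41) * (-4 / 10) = 162 / 205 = 0.79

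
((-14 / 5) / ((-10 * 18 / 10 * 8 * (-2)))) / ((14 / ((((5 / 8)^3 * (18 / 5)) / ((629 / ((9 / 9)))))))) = -5 / 5152768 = -0.00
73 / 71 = 1.03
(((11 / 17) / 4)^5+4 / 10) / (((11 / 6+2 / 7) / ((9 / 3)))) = 183246360633 / 323500218880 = 0.57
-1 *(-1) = 1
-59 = -59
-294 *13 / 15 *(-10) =2548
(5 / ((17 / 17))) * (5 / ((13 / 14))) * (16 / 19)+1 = 5847 / 247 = 23.67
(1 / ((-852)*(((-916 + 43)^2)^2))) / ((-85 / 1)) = 1 / 42064477167461220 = 0.00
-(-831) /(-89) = -831 /89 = -9.34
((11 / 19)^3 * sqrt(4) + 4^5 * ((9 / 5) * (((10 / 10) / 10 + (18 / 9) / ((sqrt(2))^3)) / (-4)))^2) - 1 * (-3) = 2592 * sqrt(2) / 125 + 467876839 / 4286875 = 138.47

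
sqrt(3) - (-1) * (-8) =-8 + sqrt(3) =-6.27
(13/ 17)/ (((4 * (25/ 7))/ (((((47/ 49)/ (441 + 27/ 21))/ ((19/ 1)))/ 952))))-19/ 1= -1808814469789/ 95200761600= -19.00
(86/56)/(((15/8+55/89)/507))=3880578/12425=312.32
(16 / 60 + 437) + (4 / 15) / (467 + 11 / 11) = 767404 / 1755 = 437.27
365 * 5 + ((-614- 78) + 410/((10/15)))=1748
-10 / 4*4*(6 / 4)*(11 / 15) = -11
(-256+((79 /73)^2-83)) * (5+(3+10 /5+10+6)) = -46807540 /5329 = -8783.55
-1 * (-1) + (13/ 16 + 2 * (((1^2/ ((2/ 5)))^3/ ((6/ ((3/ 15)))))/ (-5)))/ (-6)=259/ 288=0.90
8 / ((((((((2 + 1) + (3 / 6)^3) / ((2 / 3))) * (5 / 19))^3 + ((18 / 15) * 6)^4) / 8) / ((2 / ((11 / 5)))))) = 11237785600000 / 519429572532189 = 0.02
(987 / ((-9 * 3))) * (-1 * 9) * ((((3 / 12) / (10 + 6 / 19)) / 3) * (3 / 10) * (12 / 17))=2679 / 4760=0.56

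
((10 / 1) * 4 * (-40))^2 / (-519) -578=-2859982 / 519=-5510.56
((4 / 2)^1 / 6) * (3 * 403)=403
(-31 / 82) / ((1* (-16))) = 0.02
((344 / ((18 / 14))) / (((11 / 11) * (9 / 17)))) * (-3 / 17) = -2408 / 27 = -89.19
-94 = -94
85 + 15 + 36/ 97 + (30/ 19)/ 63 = 3885634/ 38703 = 100.40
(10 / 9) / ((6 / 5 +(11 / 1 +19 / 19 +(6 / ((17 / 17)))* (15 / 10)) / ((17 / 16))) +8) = 425 / 11079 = 0.04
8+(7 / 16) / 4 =519 / 64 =8.11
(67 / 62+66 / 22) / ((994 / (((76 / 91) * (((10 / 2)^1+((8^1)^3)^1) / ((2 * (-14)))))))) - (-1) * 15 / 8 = 142243447 / 78514072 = 1.81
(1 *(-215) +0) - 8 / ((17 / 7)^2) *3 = -63311 / 289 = -219.07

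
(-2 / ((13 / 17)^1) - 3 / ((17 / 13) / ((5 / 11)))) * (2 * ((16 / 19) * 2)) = -569152 / 46189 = -12.32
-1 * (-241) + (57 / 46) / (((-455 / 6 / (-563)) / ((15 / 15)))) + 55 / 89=250.82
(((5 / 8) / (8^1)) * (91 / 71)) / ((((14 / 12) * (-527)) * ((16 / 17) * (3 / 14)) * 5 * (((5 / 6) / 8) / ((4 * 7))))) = -0.04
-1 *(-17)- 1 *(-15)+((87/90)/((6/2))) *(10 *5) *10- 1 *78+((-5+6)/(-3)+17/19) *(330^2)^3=725034649263273.01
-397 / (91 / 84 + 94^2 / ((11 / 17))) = -52404 / 1802687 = -0.03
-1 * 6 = -6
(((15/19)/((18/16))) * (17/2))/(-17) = -20/57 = -0.35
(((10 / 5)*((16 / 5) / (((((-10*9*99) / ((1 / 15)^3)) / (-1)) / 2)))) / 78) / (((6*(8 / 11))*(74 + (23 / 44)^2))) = 1936 / 114980028271875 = 0.00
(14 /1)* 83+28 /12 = 3493 /3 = 1164.33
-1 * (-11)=11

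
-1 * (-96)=96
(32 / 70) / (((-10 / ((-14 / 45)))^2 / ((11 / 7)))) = 0.00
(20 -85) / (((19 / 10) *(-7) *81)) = 650 / 10773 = 0.06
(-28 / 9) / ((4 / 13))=-10.11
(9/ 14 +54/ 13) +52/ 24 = 1901/ 273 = 6.96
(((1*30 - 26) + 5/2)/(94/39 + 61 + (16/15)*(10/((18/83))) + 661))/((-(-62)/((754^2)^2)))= 92175578000883/2104373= 43801920.10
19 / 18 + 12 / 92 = 491 / 414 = 1.19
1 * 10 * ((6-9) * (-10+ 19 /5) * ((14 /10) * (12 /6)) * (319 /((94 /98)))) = 40703124 /235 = 173204.78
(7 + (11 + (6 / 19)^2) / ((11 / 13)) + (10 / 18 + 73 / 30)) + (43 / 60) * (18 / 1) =1286845 / 35739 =36.01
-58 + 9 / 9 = -57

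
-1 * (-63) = 63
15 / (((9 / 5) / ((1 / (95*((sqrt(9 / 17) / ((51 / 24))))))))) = 85*sqrt(17) / 1368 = 0.26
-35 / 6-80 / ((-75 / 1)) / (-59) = -10357 / 1770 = -5.85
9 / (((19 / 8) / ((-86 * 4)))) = -24768 / 19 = -1303.58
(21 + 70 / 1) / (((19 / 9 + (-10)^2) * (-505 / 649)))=-531531 / 464095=-1.15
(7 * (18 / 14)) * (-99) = -891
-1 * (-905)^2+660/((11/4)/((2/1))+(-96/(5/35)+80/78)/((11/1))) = -33519051149/40925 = -819036.07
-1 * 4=-4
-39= -39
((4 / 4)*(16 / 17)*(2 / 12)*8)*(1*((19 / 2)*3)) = 608 / 17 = 35.76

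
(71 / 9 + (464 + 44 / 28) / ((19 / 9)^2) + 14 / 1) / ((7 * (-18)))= -1436815 / 1432809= -1.00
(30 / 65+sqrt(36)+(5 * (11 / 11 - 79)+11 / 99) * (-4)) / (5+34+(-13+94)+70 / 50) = 916120 / 71019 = 12.90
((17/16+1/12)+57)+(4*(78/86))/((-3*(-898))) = 53887085/926736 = 58.15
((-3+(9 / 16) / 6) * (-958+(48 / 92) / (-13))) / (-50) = -13320111 / 239200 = -55.69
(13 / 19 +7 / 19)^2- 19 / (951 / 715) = -4523785 / 343311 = -13.18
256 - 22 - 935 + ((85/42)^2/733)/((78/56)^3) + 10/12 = -700.16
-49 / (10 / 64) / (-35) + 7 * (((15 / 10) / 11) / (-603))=990353 / 110550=8.96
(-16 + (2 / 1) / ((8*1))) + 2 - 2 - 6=-21.75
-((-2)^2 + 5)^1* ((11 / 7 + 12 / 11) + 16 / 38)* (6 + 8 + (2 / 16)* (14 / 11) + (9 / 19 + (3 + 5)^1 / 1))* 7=-768173679 / 174724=-4396.50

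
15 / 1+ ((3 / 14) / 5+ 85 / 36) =21929 / 1260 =17.40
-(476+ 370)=-846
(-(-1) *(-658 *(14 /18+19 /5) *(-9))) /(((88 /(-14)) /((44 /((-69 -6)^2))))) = -948836 /28125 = -33.74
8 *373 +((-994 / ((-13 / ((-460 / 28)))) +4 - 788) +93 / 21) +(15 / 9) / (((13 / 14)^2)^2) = 570101723 / 599781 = 950.52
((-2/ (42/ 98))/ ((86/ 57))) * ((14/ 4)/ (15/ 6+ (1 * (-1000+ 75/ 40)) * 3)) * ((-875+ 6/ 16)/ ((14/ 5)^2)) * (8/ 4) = -664715/ 823364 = -0.81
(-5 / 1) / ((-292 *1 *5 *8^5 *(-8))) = -1 / 76546048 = -0.00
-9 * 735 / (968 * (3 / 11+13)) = -6615 / 12848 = -0.51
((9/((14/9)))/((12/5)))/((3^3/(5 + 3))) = 5/7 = 0.71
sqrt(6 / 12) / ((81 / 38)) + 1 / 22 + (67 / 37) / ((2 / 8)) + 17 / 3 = 19 * sqrt(2) / 81 + 31637 / 2442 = 13.29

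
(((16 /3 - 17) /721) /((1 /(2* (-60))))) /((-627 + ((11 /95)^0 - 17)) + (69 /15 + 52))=-250 /75499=-0.00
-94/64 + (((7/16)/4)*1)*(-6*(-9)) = 71/16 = 4.44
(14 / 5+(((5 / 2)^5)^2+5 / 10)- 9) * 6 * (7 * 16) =1024777761 / 160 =6404861.01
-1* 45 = -45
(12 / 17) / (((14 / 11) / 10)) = 660 / 119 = 5.55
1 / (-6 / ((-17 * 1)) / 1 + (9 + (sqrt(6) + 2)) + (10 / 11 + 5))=100606 / 1701695 - 34969 * sqrt(6) / 10210170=0.05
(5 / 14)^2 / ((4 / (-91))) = -325 / 112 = -2.90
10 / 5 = 2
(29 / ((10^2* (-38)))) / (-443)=29 / 1683400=0.00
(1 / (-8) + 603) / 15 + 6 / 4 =5003 / 120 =41.69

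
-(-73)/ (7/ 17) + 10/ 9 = 11239/ 63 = 178.40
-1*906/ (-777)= 302/ 259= 1.17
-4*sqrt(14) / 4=-3.74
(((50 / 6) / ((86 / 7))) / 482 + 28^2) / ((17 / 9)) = 292485837 / 704684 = 415.06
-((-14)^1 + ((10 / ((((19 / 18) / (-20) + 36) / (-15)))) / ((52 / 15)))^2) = 355226542046 / 28302342289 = 12.55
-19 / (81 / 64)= -1216 / 81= -15.01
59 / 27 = 2.19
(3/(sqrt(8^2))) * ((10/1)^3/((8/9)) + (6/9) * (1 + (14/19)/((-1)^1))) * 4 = 64135/38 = 1687.76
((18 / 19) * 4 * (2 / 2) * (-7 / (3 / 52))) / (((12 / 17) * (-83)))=12376 / 1577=7.85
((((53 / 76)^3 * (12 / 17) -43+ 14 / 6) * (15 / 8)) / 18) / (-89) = 1131345815 / 23910144768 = 0.05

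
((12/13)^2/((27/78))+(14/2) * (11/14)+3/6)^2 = 12100/169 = 71.60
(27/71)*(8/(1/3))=648/71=9.13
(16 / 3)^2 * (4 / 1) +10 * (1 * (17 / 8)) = 4861 / 36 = 135.03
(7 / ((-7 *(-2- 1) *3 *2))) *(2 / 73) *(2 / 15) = 2 / 9855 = 0.00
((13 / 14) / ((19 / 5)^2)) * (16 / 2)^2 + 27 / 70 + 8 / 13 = 1680871 / 328510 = 5.12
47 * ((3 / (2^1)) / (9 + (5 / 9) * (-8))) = 1269 / 82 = 15.48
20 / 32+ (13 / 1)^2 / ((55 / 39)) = 53003 / 440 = 120.46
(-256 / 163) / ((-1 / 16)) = 4096 / 163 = 25.13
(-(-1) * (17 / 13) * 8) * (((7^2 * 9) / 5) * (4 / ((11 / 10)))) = 479808 / 143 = 3355.30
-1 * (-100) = 100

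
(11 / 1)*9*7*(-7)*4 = -19404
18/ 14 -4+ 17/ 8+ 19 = 18.41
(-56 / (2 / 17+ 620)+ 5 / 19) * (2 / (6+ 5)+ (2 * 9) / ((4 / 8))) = 984254 / 157377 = 6.25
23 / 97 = 0.24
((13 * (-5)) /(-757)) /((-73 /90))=-5850 /55261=-0.11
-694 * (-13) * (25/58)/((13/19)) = 164825/29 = 5683.62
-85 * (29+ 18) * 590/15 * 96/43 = -15085120/43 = -350816.74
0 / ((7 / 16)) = 0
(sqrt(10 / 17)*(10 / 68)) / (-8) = -5*sqrt(170) / 4624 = -0.01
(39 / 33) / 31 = 13 / 341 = 0.04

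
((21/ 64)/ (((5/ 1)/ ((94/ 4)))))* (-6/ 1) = -2961/ 320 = -9.25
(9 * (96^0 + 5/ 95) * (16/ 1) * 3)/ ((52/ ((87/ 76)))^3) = 88897905/ 18324175168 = 0.00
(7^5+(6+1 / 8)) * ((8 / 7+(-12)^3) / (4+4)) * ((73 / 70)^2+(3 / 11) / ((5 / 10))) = -73015193241 / 12320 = -5926557.89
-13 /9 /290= -13 /2610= -0.00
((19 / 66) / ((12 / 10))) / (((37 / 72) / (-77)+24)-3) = 0.01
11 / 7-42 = -40.43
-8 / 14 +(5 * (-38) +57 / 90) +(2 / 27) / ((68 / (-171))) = -113124 / 595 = -190.12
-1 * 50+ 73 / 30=-1427 / 30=-47.57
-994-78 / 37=-36856 / 37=-996.11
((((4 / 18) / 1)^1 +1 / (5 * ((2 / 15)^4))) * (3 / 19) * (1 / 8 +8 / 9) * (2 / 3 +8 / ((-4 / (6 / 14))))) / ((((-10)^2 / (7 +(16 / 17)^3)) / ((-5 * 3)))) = 85370080169 / 3763751040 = 22.68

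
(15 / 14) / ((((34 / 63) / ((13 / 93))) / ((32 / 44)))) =1170 / 5797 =0.20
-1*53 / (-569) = 0.09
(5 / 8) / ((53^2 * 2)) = 5 / 44944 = 0.00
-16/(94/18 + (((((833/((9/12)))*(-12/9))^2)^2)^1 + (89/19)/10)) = -19945440/5995336133581094539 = -0.00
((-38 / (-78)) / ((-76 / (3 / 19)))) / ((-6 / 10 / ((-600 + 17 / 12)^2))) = 257977445 / 426816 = 604.42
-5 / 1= -5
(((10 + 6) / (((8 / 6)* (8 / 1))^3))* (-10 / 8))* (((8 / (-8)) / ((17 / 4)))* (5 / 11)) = 675 / 382976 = 0.00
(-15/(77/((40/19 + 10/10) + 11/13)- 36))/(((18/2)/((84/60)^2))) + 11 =2707129/241755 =11.20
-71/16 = -4.44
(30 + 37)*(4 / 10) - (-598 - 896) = 7604 / 5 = 1520.80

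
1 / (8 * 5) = 1 / 40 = 0.02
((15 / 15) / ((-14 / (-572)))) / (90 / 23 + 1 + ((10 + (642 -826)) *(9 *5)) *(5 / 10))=-3289 / 314762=-0.01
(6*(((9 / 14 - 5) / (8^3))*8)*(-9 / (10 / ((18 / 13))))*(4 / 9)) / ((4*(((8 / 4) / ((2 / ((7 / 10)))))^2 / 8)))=8235 / 8918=0.92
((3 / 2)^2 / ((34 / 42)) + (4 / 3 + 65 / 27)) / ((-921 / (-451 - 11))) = 921767 / 281826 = 3.27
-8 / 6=-4 / 3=-1.33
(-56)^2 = 3136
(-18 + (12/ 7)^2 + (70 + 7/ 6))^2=272085025/ 86436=3147.82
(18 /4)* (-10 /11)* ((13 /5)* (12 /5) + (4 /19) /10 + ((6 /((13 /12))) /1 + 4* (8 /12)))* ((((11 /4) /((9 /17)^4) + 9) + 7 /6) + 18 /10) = -825922266553 /297103950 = -2779.91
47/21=2.24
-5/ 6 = -0.83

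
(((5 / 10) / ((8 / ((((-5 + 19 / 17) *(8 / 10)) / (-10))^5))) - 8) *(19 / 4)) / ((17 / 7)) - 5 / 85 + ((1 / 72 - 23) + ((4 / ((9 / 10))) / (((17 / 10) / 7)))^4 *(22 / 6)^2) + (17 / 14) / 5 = 1175417996690012030577476051 / 779460561184921875000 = 1507989.06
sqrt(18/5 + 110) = 2 * sqrt(710)/5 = 10.66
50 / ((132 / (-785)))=-19625 / 66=-297.35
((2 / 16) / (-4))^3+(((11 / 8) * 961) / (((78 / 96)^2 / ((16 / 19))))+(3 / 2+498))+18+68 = 238957114229 / 105218048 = 2271.07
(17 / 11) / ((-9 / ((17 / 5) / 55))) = -289 / 27225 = -0.01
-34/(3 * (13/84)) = -952/13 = -73.23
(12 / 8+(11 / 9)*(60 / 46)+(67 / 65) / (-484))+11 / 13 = 8548867 / 2170740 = 3.94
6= 6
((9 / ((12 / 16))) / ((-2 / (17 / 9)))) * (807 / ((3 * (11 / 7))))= -1940.06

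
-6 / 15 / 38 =-1 / 95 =-0.01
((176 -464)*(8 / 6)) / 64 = -6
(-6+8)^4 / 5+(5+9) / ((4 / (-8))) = -124 / 5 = -24.80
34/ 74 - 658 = -24329/ 37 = -657.54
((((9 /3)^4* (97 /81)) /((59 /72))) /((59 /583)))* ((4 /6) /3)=904816 /3481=259.93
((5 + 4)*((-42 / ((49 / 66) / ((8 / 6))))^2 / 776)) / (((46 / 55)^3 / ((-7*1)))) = -6522565500 / 8261393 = -789.52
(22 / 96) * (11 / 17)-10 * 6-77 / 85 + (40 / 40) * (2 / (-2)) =-251971 / 4080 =-61.76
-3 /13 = -0.23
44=44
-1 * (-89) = 89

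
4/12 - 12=-35/3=-11.67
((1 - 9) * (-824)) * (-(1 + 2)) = -19776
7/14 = 1/2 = 0.50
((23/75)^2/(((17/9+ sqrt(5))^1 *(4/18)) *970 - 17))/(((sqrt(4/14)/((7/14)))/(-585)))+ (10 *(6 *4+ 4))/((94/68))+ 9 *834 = -486293301 *sqrt(70)/13137709775+ 17604040311 *sqrt(14)/262754195500+ 362302/47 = 7708.49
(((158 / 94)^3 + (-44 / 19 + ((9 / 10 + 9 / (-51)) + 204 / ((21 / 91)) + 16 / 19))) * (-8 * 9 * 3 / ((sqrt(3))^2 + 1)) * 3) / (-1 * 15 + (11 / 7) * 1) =168846272960967 / 15761369630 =10712.67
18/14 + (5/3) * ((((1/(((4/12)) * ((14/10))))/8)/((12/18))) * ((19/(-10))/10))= 519/448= 1.16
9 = 9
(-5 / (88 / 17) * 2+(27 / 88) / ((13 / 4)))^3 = -1160935651 / 187149248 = -6.20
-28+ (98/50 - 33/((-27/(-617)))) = -175534/225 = -780.15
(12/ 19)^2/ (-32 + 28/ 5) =-60/ 3971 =-0.02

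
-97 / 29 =-3.34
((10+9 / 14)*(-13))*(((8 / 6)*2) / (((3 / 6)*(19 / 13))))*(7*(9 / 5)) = -6361.52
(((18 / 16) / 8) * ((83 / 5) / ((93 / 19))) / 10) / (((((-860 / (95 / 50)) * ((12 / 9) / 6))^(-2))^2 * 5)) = 454016772800000 / 465019623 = 976338.96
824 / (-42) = -412 / 21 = -19.62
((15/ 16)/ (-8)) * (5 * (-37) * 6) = 8325/ 64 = 130.08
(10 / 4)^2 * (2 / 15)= 5 / 6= 0.83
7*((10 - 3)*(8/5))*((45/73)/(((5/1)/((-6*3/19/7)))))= -9072/6935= -1.31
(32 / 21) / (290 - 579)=-32 / 6069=-0.01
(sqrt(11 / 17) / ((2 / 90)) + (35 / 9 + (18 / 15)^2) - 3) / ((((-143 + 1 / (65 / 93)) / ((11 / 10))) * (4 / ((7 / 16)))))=-45045 * sqrt(187) / 20023552 - 131131 / 66254400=-0.03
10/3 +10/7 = 100/21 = 4.76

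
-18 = -18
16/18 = 8/9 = 0.89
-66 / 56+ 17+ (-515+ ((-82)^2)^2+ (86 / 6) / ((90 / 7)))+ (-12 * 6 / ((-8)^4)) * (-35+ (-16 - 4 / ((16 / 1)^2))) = 45211678.83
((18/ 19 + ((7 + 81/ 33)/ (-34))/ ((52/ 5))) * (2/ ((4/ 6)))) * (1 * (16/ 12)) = 13084/ 3553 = 3.68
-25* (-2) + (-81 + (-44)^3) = -85215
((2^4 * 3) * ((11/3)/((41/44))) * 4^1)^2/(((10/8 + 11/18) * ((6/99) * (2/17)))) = 4844578996224/112627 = 43014365.97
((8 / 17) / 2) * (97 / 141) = 388 / 2397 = 0.16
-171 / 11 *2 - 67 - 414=-5633 / 11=-512.09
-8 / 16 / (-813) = 1 / 1626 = 0.00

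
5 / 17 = 0.29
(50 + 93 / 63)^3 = 1263214441 / 9261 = 136401.52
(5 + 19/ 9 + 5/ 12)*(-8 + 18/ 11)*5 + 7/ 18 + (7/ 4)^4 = -5822845/ 25344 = -229.75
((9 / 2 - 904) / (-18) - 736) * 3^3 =-74091 / 4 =-18522.75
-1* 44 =-44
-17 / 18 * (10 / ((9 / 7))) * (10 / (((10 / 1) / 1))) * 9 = -595 / 9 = -66.11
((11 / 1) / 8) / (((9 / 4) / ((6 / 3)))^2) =88 / 81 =1.09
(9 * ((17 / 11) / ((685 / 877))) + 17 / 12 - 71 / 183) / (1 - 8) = -34631449 / 12869780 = -2.69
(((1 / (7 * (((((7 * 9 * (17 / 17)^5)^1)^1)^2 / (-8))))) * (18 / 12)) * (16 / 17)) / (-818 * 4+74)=32 / 251741763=0.00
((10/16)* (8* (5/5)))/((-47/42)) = -210/47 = -4.47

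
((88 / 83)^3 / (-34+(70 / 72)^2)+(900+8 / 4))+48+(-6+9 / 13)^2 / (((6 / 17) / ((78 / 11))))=1515.96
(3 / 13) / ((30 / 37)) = 37 / 130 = 0.28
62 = 62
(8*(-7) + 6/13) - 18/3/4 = -1483/26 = -57.04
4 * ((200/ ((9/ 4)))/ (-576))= -50/ 81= -0.62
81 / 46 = 1.76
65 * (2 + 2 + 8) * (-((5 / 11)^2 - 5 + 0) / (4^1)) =113100 / 121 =934.71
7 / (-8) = -7 / 8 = -0.88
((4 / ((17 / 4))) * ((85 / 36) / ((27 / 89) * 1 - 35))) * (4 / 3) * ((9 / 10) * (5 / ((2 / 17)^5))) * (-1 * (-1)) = -631836365 / 37056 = -17050.85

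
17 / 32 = 0.53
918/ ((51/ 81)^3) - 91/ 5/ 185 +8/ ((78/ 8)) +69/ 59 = 2263428188026/ 615114825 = 3679.68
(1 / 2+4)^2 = 81 / 4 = 20.25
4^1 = 4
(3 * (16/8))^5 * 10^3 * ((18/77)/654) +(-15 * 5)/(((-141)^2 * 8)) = 1236757038175/444963288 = 2779.46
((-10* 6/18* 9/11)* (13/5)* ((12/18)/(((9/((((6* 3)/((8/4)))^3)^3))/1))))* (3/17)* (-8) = 53722307808/187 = 287285068.49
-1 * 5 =-5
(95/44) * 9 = 855/44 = 19.43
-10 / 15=-2 / 3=-0.67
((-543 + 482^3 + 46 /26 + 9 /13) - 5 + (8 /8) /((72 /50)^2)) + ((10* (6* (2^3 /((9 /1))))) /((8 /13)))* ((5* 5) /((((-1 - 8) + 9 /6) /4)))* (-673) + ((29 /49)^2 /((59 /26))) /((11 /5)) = 112757311.90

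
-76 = -76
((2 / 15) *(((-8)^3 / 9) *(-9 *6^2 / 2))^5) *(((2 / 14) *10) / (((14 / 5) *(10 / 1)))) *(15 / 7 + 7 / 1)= 1418309623448535564288 / 343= 4135013479441794648.07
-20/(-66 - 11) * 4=80/77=1.04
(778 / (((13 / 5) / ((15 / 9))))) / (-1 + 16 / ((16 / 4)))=19450 / 117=166.24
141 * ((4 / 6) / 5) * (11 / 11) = 94 / 5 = 18.80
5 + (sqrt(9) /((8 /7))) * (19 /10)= 799 /80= 9.99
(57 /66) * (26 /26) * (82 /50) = 779 /550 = 1.42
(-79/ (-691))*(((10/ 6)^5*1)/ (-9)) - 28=-42560951/ 1511217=-28.16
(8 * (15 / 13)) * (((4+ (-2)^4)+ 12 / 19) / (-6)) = -31.74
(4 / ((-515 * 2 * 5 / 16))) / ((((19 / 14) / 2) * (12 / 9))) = -672 / 48925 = -0.01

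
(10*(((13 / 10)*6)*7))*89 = 48594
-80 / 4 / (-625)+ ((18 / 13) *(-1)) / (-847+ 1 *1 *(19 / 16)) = 246572 / 7330375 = 0.03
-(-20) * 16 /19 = 320 /19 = 16.84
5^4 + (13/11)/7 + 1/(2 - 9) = 48127/77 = 625.03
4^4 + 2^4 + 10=282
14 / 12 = 1.17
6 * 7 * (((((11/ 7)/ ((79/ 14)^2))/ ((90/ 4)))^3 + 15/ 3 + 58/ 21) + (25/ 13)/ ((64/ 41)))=1160294803995103652179/ 3071653087963356000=377.74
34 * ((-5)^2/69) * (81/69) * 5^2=191250/529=361.53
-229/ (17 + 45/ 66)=-5038/ 389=-12.95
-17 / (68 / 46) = -23 / 2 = -11.50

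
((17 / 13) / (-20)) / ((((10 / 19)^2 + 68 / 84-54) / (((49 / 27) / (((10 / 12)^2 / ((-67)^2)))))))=9449304599 / 651847625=14.50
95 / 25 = 19 / 5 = 3.80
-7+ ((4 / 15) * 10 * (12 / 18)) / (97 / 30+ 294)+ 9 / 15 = -855232 / 133755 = -6.39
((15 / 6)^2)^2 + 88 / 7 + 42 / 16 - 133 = -8819 / 112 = -78.74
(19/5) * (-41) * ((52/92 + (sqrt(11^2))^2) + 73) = -697205/23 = -30313.26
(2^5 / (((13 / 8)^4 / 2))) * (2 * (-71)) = -37224448 / 28561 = -1303.33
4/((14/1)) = 2/7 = 0.29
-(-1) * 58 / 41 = 58 / 41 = 1.41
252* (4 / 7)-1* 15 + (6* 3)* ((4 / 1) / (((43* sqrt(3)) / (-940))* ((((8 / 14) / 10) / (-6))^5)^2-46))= 158015809954426035937500000* sqrt(3) / 16536214504646766592764834775236053466796874998151 + 2107288900570420560147553509835516204833984374761479 / 16536214504646766592764834775236053466796874998151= 127.43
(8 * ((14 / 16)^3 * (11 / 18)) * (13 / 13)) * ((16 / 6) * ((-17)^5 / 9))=-5357120461 / 3888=-1377860.20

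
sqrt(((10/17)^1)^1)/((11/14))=14 * sqrt(170)/187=0.98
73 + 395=468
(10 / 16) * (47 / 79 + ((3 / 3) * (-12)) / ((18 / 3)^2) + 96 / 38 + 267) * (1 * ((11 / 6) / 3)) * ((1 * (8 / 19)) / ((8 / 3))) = 66817025 / 4106736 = 16.27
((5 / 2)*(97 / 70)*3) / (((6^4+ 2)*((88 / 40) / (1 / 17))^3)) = 36375 / 237660793832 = 0.00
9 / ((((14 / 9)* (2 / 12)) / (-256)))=-8886.86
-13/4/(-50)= 13/200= 0.06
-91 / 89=-1.02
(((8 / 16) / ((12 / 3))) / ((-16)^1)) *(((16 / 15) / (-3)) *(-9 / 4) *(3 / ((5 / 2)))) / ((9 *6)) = -1 / 7200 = -0.00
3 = 3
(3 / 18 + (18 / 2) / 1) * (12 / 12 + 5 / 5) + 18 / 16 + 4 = 563 / 24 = 23.46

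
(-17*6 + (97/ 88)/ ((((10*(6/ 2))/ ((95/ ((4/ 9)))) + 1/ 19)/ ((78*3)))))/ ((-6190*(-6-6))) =39835/ 2396768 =0.02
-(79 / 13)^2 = -36.93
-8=-8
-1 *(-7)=7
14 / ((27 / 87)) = 406 / 9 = 45.11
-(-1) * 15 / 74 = 15 / 74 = 0.20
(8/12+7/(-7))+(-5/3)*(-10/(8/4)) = 8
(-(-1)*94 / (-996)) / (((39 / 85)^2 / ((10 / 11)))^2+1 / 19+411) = -49590593750 / 216015482441253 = -0.00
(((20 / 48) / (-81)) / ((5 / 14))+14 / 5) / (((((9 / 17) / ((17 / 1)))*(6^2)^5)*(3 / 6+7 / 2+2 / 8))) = 115073 / 330598817280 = 0.00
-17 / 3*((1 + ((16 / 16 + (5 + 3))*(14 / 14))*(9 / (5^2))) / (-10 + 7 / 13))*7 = 163982 / 9225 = 17.78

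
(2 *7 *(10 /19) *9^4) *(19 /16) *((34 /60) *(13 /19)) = 3383289 /152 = 22258.48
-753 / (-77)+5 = 1138 / 77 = 14.78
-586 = -586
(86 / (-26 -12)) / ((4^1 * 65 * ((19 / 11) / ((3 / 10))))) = -1419 / 938600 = -0.00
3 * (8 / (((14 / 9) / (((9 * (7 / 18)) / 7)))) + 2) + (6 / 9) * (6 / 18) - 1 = 815 / 63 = 12.94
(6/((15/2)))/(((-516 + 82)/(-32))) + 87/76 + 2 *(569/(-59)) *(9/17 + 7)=-11911896663/82707380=-144.02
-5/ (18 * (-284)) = 5/ 5112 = 0.00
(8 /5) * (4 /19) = 32 /95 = 0.34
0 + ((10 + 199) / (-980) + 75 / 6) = 12041 / 980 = 12.29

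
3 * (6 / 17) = 18 / 17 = 1.06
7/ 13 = 0.54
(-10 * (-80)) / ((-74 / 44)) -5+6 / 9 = -53281 / 111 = -480.01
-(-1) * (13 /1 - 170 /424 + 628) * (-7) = -950649 /212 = -4484.19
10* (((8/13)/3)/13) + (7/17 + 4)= 39385/8619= 4.57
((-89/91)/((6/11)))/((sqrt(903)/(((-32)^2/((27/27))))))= -501248 * sqrt(903)/246519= -61.10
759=759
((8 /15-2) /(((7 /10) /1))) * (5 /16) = -55 /84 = -0.65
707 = 707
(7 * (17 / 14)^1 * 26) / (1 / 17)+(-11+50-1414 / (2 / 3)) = 1675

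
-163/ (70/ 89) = -14507/ 70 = -207.24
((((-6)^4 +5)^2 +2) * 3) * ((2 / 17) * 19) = 11350396.59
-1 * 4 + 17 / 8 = -15 / 8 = -1.88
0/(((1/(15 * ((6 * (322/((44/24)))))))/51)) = 0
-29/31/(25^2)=-0.00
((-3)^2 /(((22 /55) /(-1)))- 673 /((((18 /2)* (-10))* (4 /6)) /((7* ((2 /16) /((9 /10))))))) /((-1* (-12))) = -5009 /5184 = -0.97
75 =75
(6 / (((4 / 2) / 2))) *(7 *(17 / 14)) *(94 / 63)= 1598 / 21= 76.10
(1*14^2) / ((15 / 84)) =1097.60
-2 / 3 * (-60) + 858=898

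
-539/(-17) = 539/17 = 31.71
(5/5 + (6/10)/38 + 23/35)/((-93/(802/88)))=-178445/1088472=-0.16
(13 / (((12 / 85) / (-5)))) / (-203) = 5525 / 2436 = 2.27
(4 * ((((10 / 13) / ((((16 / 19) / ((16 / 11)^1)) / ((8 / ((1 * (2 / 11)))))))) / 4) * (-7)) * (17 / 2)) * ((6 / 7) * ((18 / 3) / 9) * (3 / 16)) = -4845 / 13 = -372.69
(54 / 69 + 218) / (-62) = -2516 / 713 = -3.53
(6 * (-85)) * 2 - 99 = -1119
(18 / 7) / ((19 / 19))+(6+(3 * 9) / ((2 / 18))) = 251.57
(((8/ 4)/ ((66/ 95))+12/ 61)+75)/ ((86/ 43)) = 78583/ 2013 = 39.04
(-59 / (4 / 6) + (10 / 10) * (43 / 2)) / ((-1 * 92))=67 / 92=0.73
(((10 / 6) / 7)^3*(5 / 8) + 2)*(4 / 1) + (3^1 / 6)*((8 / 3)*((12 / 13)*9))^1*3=9935917 / 240786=41.26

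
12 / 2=6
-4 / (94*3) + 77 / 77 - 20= -2681 / 141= -19.01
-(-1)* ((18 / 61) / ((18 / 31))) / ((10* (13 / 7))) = 217 / 7930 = 0.03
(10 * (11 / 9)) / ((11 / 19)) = 190 / 9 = 21.11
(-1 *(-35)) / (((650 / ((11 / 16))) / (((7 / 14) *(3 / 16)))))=231 / 66560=0.00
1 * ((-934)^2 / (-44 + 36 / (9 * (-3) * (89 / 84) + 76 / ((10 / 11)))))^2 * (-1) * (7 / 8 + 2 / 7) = -183252335438595703865 / 389782290296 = -470140229.56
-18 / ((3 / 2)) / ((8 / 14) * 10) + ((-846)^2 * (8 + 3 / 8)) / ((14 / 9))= 539470641 / 140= 3853361.72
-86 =-86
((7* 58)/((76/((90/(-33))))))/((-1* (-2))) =-7.28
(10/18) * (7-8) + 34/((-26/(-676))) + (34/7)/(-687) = 12745351/14427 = 883.44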